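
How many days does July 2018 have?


July 2018

31 days


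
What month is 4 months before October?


October is month 10
10 - 4 = 6

June


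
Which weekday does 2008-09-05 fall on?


Date: September 5, 2008
Anchor: Jan 1, 2008. With p = 2008 - 1 = 2007: (p + p//4 - p//100 + p//400) mod 7 = (2007 + 501 - 20 + 5) mod 7 = 2493 mod 7 = 1 -> Tuesday (Mon=0 ... Sun=6)
Days before September (Jan-Aug): 244; offset = 244 + 5 - 1 = 248
Weekday index = (1 + 248) mod 7 = 4

Day of the week: Friday


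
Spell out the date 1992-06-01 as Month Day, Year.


ISO 1992-06-01 parses as year=1992, month=06, day=01
Month 6 -> June

June 1, 1992


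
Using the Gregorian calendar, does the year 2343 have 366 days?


Gregorian leap year rule: divisible by 4, but not by 100, unless also by 400.
2343 is not divisible by 4 -> not a leap year

No


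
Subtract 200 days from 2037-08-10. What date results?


Start: 2037-08-10, subtract 200 days
Back 10 days from August 10 reaches July 31, 2037 -> 190 left
July 2037 has 31 days -> back to June 30, 2037 -> 159 left
June 2037 has 30 days -> back to May 31, 2037 -> 129 left
May 2037 has 31 days -> back to April 30, 2037 -> 98 left
April 2037 has 30 days -> back to March 31, 2037 -> 68 left
March 2037 has 31 days -> back to February 28, 2037 -> 37 left
February 2037 has 28 days -> back to January 31, 2037 -> 9 left
January 2037: 31 - 9 = 22 -> lands on January 22

Result: 2037-01-22


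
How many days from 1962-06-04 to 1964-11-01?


From 1962-06-04 to 1964-11-01
1962-06-04: days before June = 31 + 28 + 31 + 30 + 31 = 151 (1962 is not a leap year); day of year = 151 + 4 = 155
1964-11-01: days before November = 31 + 29 + 31 + 30 + 31 + 30 + 31 + 31 + 30 + 31 = 305 (1964 is a leap year); day of year = 305 + 1 = 306
Rest of 1962: 365 - 155 = 210
Full years 1963 (365): 365
Total = 210 + 365 + 306 = 881

881 days


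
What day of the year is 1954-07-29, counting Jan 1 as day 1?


Date: July 29, 1954
Days in months 1 through 6: 181
Plus 29 days in July

Day of year: 210


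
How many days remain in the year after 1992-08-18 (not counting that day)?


Day of year: 231 of 366
Remaining = 366 - 231

135 days


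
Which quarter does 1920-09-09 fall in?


Month: September (month 9)
Q1: Jan-Mar, Q2: Apr-Jun, Q3: Jul-Sep, Q4: Oct-Dec

Q3


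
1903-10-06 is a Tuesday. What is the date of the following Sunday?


Current: Tuesday
Target: Sunday
Days ahead: 5

Next Sunday: 1903-10-11


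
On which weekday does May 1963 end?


May 1963 has 31 days
Anchor: Jan 1, 1963. With p = 1963 - 1 = 1962: (p + p//4 - p//100 + p//400) mod 7 = (1962 + 490 - 19 + 4) mod 7 = 2437 mod 7 = 1 -> Tuesday (Mon=0 ... Sun=6)
Days before May (Jan-Apr): 120; May 1 index = (1 + 120) mod 7 = 2 -> Wednesday
Last day offset: 31 - 1 = 30 days
Weekday index = (2 + 30) mod 7 = 4

Friday, May 31


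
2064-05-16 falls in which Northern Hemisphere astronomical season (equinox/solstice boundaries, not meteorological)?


Date: May 16
Astronomical Spring (approx.; exact equinox/solstice day varies by year): March 20 to June 20
May 16 falls within the Spring window

Spring


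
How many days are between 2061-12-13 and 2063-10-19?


From 2061-12-13 to 2063-10-19
2061-12-13: days before December = 31 + 28 + 31 + 30 + 31 + 30 + 31 + 31 + 30 + 31 + 30 = 334 (2061 is not a leap year); day of year = 334 + 13 = 347
2063-10-19: days before October = 31 + 28 + 31 + 30 + 31 + 30 + 31 + 31 + 30 = 273 (2063 is not a leap year); day of year = 273 + 19 = 292
Rest of 2061: 365 - 347 = 18
Full years 2062 (365): 365
Total = 18 + 365 + 292 = 675

675 days


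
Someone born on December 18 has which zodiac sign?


Date: December 18
Conventional tropical zodiac dates: Sagittarius from November 22 onward; Capricorn starts December 22
December 18 falls within the Sagittarius range

Sagittarius


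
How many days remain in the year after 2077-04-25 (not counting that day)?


Day of year: 115 of 365
Remaining = 365 - 115

250 days


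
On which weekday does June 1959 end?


June 1959 has 30 days
Anchor: Jan 1, 1959. With p = 1959 - 1 = 1958: (p + p//4 - p//100 + p//400) mod 7 = (1958 + 489 - 19 + 4) mod 7 = 2432 mod 7 = 3 -> Thursday (Mon=0 ... Sun=6)
Days before June (Jan-May): 151; June 1 index = (3 + 151) mod 7 = 0 -> Monday
Last day offset: 30 - 1 = 29 days
Weekday index = (0 + 29) mod 7 = 1

Tuesday, June 30


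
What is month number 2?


Month 2 of 12

February


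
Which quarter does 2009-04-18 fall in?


Month: April (month 4)
Q1: Jan-Mar, Q2: Apr-Jun, Q3: Jul-Sep, Q4: Oct-Dec

Q2


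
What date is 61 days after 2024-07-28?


Start: 2024-07-28, add 61 days
July 2024 has 31 days: 31 - 28 = 3 days to July 31 -> 58 left
August 2024 has 31 days -> 27 left
September 2024: 27 <= 30 -> lands on September 27

Result: 2024-09-27


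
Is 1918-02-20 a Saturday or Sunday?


Anchor: Jan 1, 1918. With p = 1918 - 1 = 1917: (p + p//4 - p//100 + p//400) mod 7 = (1917 + 479 - 19 + 4) mod 7 = 2381 mod 7 = 1 -> Tuesday (Mon=0 ... Sun=6)
Day of year: 51; offset = 50
Weekday index = (1 + 50) mod 7 = 2 -> Wednesday
Weekend days: Saturday, Sunday

No


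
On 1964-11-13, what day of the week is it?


Date: November 13, 1964
Anchor: Jan 1, 1964. With p = 1964 - 1 = 1963: (p + p//4 - p//100 + p//400) mod 7 = (1963 + 490 - 19 + 4) mod 7 = 2438 mod 7 = 2 -> Wednesday (Mon=0 ... Sun=6)
Days before November (Jan-Oct): 305; offset = 305 + 13 - 1 = 317
Weekday index = (2 + 317) mod 7 = 4

Day of the week: Friday


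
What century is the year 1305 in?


Century = (year - 1) // 100 + 1
= (1305 - 1) // 100 + 1
= 1304 // 100 + 1
= 13 + 1

14th century


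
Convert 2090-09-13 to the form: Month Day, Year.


ISO 2090-09-13 parses as year=2090, month=09, day=13
Month 9 -> September

September 13, 2090


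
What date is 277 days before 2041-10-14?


Start: 2041-10-14, subtract 277 days
Back 14 days from October 14 reaches September 30, 2041 -> 263 left
September 2041 has 30 days -> back to August 31, 2041 -> 233 left
August 2041 has 31 days -> back to July 31, 2041 -> 202 left
July 2041 has 31 days -> back to June 30, 2041 -> 171 left
June 2041 has 30 days -> back to May 31, 2041 -> 141 left
May 2041 has 31 days -> back to April 30, 2041 -> 110 left
April 2041 has 30 days -> back to March 31, 2041 -> 80 left
March 2041 has 31 days -> back to February 28, 2041 -> 49 left
February 2041 has 28 days -> back to January 31, 2041 -> 21 left
January 2041: 31 - 21 = 10 -> lands on January 10

Result: 2041-01-10


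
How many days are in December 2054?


December 2054

31 days


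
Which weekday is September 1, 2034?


Target: September 1, 2034
Anchor: Jan 1, 2034. With p = 2034 - 1 = 2033: (p + p//4 - p//100 + p//400) mod 7 = (2033 + 508 - 20 + 5) mod 7 = 2526 mod 7 = 6 -> Sunday (Mon=0 ... Sun=6)
Days before September (Jan-Aug): 243 days
Weekday index = (6 + 243) mod 7 = 4

Friday


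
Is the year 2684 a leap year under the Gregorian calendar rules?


Gregorian leap year rule: divisible by 4, but not by 100, unless also by 400.
2684 is divisible by 4 but not 100 -> leap year

Yes


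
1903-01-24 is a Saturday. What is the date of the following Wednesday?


Current: Saturday
Target: Wednesday
Days ahead: 4

Next Wednesday: 1903-01-28


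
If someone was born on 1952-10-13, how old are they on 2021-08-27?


Birth: 1952-10-13
Reference: 2021-08-27
Year difference: 2021 - 1952 = 69
Birthday not yet reached in 2021, subtract 1

68 years old


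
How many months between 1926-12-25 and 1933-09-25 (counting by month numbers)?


From December 1926 to September 1933
7 years * 12 = 84 months, minus 3 months = 81

81 months


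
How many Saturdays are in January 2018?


January 2018 has 31 days
Anchor: Jan 1, 2018. With p = 2018 - 1 = 2017: (p + p//4 - p//100 + p//400) mod 7 = (2017 + 504 - 20 + 5) mod 7 = 2506 mod 7 = 0 -> Monday (Mon=0 ... Sun=6)
January 1 is the anchor itself -> Monday
First Saturday is January 6
Saturdays: 6, 13, 20, 27

4 Saturdays


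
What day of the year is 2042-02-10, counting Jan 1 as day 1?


Date: February 10, 2042
Days in months 1 through 1: 31
Plus 10 days in February

Day of year: 41


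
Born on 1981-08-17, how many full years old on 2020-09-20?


Birth: 1981-08-17
Reference: 2020-09-20
Year difference: 2020 - 1981 = 39

39 years old


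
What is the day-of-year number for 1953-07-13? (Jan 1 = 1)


Date: July 13, 1953
Days in months 1 through 6: 181
Plus 13 days in July

Day of year: 194


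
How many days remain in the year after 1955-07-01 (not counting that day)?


Day of year: 182 of 365
Remaining = 365 - 182

183 days


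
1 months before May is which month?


May is month 5
5 - 1 = 4

April


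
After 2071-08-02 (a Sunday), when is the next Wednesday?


Current: Sunday
Target: Wednesday
Days ahead: 3

Next Wednesday: 2071-08-05


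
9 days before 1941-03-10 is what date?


Start: 1941-03-10, subtract 9 days
10 - 9 = 1 stays within March 1941

Result: 1941-03-01


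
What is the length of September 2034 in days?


September 2034

30 days


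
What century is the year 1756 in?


Century = (year - 1) // 100 + 1
= (1756 - 1) // 100 + 1
= 1755 // 100 + 1
= 17 + 1

18th century


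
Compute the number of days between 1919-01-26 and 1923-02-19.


From 1919-01-26 to 1923-02-19
1919-01-26: day of year = 26
1923-02-19: days before February = 31; day of year = 31 + 19 = 50
Rest of 1919: 365 - 26 = 339
Full years 1920 (366), 1921 (365), 1922 (365): 1096
Total = 339 + 1096 + 50 = 1485

1485 days


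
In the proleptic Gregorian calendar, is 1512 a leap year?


Gregorian leap year rule: divisible by 4, but not by 100, unless also by 400.
1512 is divisible by 4 but not 100 -> leap year

Yes


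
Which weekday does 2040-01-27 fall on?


Date: January 27, 2040
Anchor: Jan 1, 2040. With p = 2040 - 1 = 2039: (p + p//4 - p//100 + p//400) mod 7 = (2039 + 509 - 20 + 5) mod 7 = 2533 mod 7 = 6 -> Sunday (Mon=0 ... Sun=6)
Days into year = 27 - 1 = 26
Weekday index = (6 + 26) mod 7 = 4

Day of the week: Friday


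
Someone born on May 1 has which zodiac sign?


Date: May 1
Conventional tropical zodiac dates: Taurus from April 20 onward; Gemini starts May 21
May 1 falls within the Taurus range

Taurus


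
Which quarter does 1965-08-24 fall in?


Month: August (month 8)
Q1: Jan-Mar, Q2: Apr-Jun, Q3: Jul-Sep, Q4: Oct-Dec

Q3


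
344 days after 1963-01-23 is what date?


Start: 1963-01-23, add 344 days
January 1963 has 31 days: 31 - 23 = 8 days to January 31 -> 336 left
February 1963 has 28 days -> 308 left
March 1963 has 31 days -> 277 left
April 1963 has 30 days -> 247 left
May 1963 has 31 days -> 216 left
June 1963 has 30 days -> 186 left
July 1963 has 31 days -> 155 left
August 1963 has 31 days -> 124 left
September 1963 has 30 days -> 94 left
October 1963 has 31 days -> 63 left
November 1963 has 30 days -> 33 left
December 1963 has 31 days -> 2 left
January 1964: 2 <= 31 -> lands on January 2

Result: 1964-01-02


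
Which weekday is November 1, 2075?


Target: November 1, 2075
Anchor: Jan 1, 2075. With p = 2075 - 1 = 2074: (p + p//4 - p//100 + p//400) mod 7 = (2074 + 518 - 20 + 5) mod 7 = 2577 mod 7 = 1 -> Tuesday (Mon=0 ... Sun=6)
Days before November (Jan-Oct): 304 days
Weekday index = (1 + 304) mod 7 = 4

Friday


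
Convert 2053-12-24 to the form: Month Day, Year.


ISO 2053-12-24 parses as year=2053, month=12, day=24
Month 12 -> December

December 24, 2053


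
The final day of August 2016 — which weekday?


August 2016 has 31 days
Anchor: Jan 1, 2016. With p = 2016 - 1 = 2015: (p + p//4 - p//100 + p//400) mod 7 = (2015 + 503 - 20 + 5) mod 7 = 2503 mod 7 = 4 -> Friday (Mon=0 ... Sun=6)
Days before August (Jan-Jul): 213; August 1 index = (4 + 213) mod 7 = 0 -> Monday
Last day offset: 31 - 1 = 30 days
Weekday index = (0 + 30) mod 7 = 2

Wednesday, August 31


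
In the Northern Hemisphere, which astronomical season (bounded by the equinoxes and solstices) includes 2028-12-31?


Date: December 31
Astronomical Winter (approx.; exact equinox/solstice day varies by year): December 21 to March 19
December 31 falls within the Winter window

Winter


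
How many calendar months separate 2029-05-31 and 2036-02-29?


From May 2029 to February 2036
7 years * 12 = 84 months, minus 3 months = 81

81 months


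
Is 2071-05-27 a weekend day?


Anchor: Jan 1, 2071. With p = 2071 - 1 = 2070: (p + p//4 - p//100 + p//400) mod 7 = (2070 + 517 - 20 + 5) mod 7 = 2572 mod 7 = 3 -> Thursday (Mon=0 ... Sun=6)
Day of year: 147; offset = 146
Weekday index = (3 + 146) mod 7 = 2 -> Wednesday
Weekend days: Saturday, Sunday

No


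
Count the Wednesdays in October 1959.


October 1959 has 31 days
Anchor: Jan 1, 1959. With p = 1959 - 1 = 1958: (p + p//4 - p//100 + p//400) mod 7 = (1958 + 489 - 19 + 4) mod 7 = 2432 mod 7 = 3 -> Thursday (Mon=0 ... Sun=6)
Days before October (Jan-Sep): 273; October 1 index = (3 + 273) mod 7 = 3 -> Thursday
First Wednesday is October 7
Wednesdays: 7, 14, 21, 28

4 Wednesdays


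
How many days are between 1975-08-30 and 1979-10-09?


From 1975-08-30 to 1979-10-09
1975-08-30: days before August = 31 + 28 + 31 + 30 + 31 + 30 + 31 = 212 (1975 is not a leap year); day of year = 212 + 30 = 242
1979-10-09: days before October = 31 + 28 + 31 + 30 + 31 + 30 + 31 + 31 + 30 = 273 (1979 is not a leap year); day of year = 273 + 9 = 282
Rest of 1975: 365 - 242 = 123
Full years 1976 (366), 1977 (365), 1978 (365): 1096
Total = 123 + 1096 + 282 = 1501

1501 days


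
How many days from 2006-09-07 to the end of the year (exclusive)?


Day of year: 250 of 365
Remaining = 365 - 250

115 days


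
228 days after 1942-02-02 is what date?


Start: 1942-02-02, add 228 days
February 1942 has 28 days: 28 - 2 = 26 days to February 28 -> 202 left
March 1942 has 31 days -> 171 left
April 1942 has 30 days -> 141 left
May 1942 has 31 days -> 110 left
June 1942 has 30 days -> 80 left
July 1942 has 31 days -> 49 left
August 1942 has 31 days -> 18 left
September 1942: 18 <= 30 -> lands on September 18

Result: 1942-09-18


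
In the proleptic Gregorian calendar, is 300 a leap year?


Gregorian leap year rule: divisible by 4, but not by 100, unless also by 400.
300 is divisible by 100 but not 400 -> not a leap year

No


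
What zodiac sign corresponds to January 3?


Date: January 3
Conventional tropical zodiac dates: Capricorn from December 22 onward; Aquarius starts January 20
January 3 falls within the Capricorn range

Capricorn


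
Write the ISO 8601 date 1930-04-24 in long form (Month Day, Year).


ISO 1930-04-24 parses as year=1930, month=04, day=24
Month 4 -> April

April 24, 1930


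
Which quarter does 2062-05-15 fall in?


Month: May (month 5)
Q1: Jan-Mar, Q2: Apr-Jun, Q3: Jul-Sep, Q4: Oct-Dec

Q2


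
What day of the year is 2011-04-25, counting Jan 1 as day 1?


Date: April 25, 2011
Days in months 1 through 3: 90
Plus 25 days in April

Day of year: 115


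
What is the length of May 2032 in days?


May 2032

31 days


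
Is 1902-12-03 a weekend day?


Anchor: Jan 1, 1902. With p = 1902 - 1 = 1901: (p + p//4 - p//100 + p//400) mod 7 = (1901 + 475 - 19 + 4) mod 7 = 2361 mod 7 = 2 -> Wednesday (Mon=0 ... Sun=6)
Day of year: 337; offset = 336
Weekday index = (2 + 336) mod 7 = 2 -> Wednesday
Weekend days: Saturday, Sunday

No


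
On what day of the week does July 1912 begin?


Target: July 1, 1912
Anchor: Jan 1, 1912. With p = 1912 - 1 = 1911: (p + p//4 - p//100 + p//400) mod 7 = (1911 + 477 - 19 + 4) mod 7 = 2373 mod 7 = 0 -> Monday (Mon=0 ... Sun=6)
Days before July (Jan-Jun): 182 days
Weekday index = (0 + 182) mod 7 = 0

Monday


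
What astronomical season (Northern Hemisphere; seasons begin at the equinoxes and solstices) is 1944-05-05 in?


Date: May 5
Astronomical Spring (approx.; exact equinox/solstice day varies by year): March 20 to June 20
May 5 falls within the Spring window

Spring


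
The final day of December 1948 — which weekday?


December 1948 has 31 days
Anchor: Jan 1, 1948. With p = 1948 - 1 = 1947: (p + p//4 - p//100 + p//400) mod 7 = (1947 + 486 - 19 + 4) mod 7 = 2418 mod 7 = 3 -> Thursday (Mon=0 ... Sun=6)
Days before December (Jan-Nov): 335; December 1 index = (3 + 335) mod 7 = 2 -> Wednesday
Last day offset: 31 - 1 = 30 days
Weekday index = (2 + 30) mod 7 = 4

Friday, December 31


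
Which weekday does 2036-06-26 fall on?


Date: June 26, 2036
Anchor: Jan 1, 2036. With p = 2036 - 1 = 2035: (p + p//4 - p//100 + p//400) mod 7 = (2035 + 508 - 20 + 5) mod 7 = 2528 mod 7 = 1 -> Tuesday (Mon=0 ... Sun=6)
Days before June (Jan-May): 152; offset = 152 + 26 - 1 = 177
Weekday index = (1 + 177) mod 7 = 3

Day of the week: Thursday


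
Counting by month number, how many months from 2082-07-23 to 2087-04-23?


From July 2082 to April 2087
5 years * 12 = 60 months, minus 3 months = 57

57 months


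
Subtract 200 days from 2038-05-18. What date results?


Start: 2038-05-18, subtract 200 days
Back 18 days from May 18 reaches April 30, 2038 -> 182 left
April 2038 has 30 days -> back to March 31, 2038 -> 152 left
March 2038 has 31 days -> back to February 28, 2038 -> 121 left
February 2038 has 28 days -> back to January 31, 2038 -> 93 left
January 2038 has 31 days -> back to December 31, 2037 -> 62 left
December 2037 has 31 days -> back to November 30, 2037 -> 31 left
November 2037 has 30 days -> back to October 31, 2037 -> 1 left
October 2037: 31 - 1 = 30 -> lands on October 30

Result: 2037-10-30


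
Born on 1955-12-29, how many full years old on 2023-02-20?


Birth: 1955-12-29
Reference: 2023-02-20
Year difference: 2023 - 1955 = 68
Birthday not yet reached in 2023, subtract 1

67 years old


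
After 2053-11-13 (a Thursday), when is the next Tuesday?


Current: Thursday
Target: Tuesday
Days ahead: 5

Next Tuesday: 2053-11-18


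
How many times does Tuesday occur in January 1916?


January 1916 has 31 days
Anchor: Jan 1, 1916. With p = 1916 - 1 = 1915: (p + p//4 - p//100 + p//400) mod 7 = (1915 + 478 - 19 + 4) mod 7 = 2378 mod 7 = 5 -> Saturday (Mon=0 ... Sun=6)
January 1 is the anchor itself -> Saturday
First Tuesday is January 4
Tuesdays: 4, 11, 18, 25

4 Tuesdays


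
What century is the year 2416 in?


Century = (year - 1) // 100 + 1
= (2416 - 1) // 100 + 1
= 2415 // 100 + 1
= 24 + 1

25th century


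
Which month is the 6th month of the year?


Month 6 of 12

June


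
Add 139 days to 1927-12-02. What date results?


Start: 1927-12-02, add 139 days
December 1927 has 31 days: 31 - 2 = 29 days to December 31 -> 110 left
January 1928 has 31 days -> 79 left
February 1928 has 29 days -> 50 left
March 1928 has 31 days -> 19 left
April 1928: 19 <= 30 -> lands on April 19

Result: 1928-04-19


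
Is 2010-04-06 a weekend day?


Anchor: Jan 1, 2010. With p = 2010 - 1 = 2009: (p + p//4 - p//100 + p//400) mod 7 = (2009 + 502 - 20 + 5) mod 7 = 2496 mod 7 = 4 -> Friday (Mon=0 ... Sun=6)
Day of year: 96; offset = 95
Weekday index = (4 + 95) mod 7 = 1 -> Tuesday
Weekend days: Saturday, Sunday

No


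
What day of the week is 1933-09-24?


Date: September 24, 1933
Anchor: Jan 1, 1933. With p = 1933 - 1 = 1932: (p + p//4 - p//100 + p//400) mod 7 = (1932 + 483 - 19 + 4) mod 7 = 2400 mod 7 = 6 -> Sunday (Mon=0 ... Sun=6)
Days before September (Jan-Aug): 243; offset = 243 + 24 - 1 = 266
Weekday index = (6 + 266) mod 7 = 6

Day of the week: Sunday


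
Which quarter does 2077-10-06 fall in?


Month: October (month 10)
Q1: Jan-Mar, Q2: Apr-Jun, Q3: Jul-Sep, Q4: Oct-Dec

Q4


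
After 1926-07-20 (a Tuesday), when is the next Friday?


Current: Tuesday
Target: Friday
Days ahead: 3

Next Friday: 1926-07-23


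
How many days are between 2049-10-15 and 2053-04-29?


From 2049-10-15 to 2053-04-29
2049-10-15: days before October = 31 + 28 + 31 + 30 + 31 + 30 + 31 + 31 + 30 = 273 (2049 is not a leap year); day of year = 273 + 15 = 288
2053-04-29: days before April = 31 + 28 + 31 = 90 (2053 is not a leap year); day of year = 90 + 29 = 119
Rest of 2049: 365 - 288 = 77
Full years 2050 (365), 2051 (365), 2052 (366): 1096
Total = 77 + 1096 + 119 = 1292

1292 days


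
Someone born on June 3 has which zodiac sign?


Date: June 3
Conventional tropical zodiac dates: Gemini from May 21 onward; Cancer starts June 21
June 3 falls within the Gemini range

Gemini


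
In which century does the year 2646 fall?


Century = (year - 1) // 100 + 1
= (2646 - 1) // 100 + 1
= 2645 // 100 + 1
= 26 + 1

27th century


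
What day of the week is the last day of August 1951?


August 1951 has 31 days
Anchor: Jan 1, 1951. With p = 1951 - 1 = 1950: (p + p//4 - p//100 + p//400) mod 7 = (1950 + 487 - 19 + 4) mod 7 = 2422 mod 7 = 0 -> Monday (Mon=0 ... Sun=6)
Days before August (Jan-Jul): 212; August 1 index = (0 + 212) mod 7 = 2 -> Wednesday
Last day offset: 31 - 1 = 30 days
Weekday index = (2 + 30) mod 7 = 4

Friday, August 31


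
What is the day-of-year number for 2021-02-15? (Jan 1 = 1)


Date: February 15, 2021
Days in months 1 through 1: 31
Plus 15 days in February

Day of year: 46


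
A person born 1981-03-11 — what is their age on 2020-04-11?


Birth: 1981-03-11
Reference: 2020-04-11
Year difference: 2020 - 1981 = 39

39 years old


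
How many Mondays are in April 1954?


April 1954 has 30 days
Anchor: Jan 1, 1954. With p = 1954 - 1 = 1953: (p + p//4 - p//100 + p//400) mod 7 = (1953 + 488 - 19 + 4) mod 7 = 2426 mod 7 = 4 -> Friday (Mon=0 ... Sun=6)
Days before April (Jan-Mar): 90; April 1 index = (4 + 90) mod 7 = 3 -> Thursday
First Monday is April 5
Mondays: 5, 12, 19, 26

4 Mondays


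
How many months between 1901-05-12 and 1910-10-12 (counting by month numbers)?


From May 1901 to October 1910
9 years * 12 = 108 months, plus 5 months = 113

113 months


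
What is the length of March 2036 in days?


March 2036

31 days


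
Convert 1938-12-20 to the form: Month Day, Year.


ISO 1938-12-20 parses as year=1938, month=12, day=20
Month 12 -> December

December 20, 1938


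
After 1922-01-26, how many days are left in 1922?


Day of year: 26 of 365
Remaining = 365 - 26

339 days


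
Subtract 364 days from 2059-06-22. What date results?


Start: 2059-06-22, subtract 364 days
Back 22 days from June 22 reaches May 31, 2059 -> 342 left
May 2059 has 31 days -> back to April 30, 2059 -> 311 left
April 2059 has 30 days -> back to March 31, 2059 -> 281 left
March 2059 has 31 days -> back to February 28, 2059 -> 250 left
February 2059 has 28 days -> back to January 31, 2059 -> 222 left
January 2059 has 31 days -> back to December 31, 2058 -> 191 left
December 2058 has 31 days -> back to November 30, 2058 -> 160 left
November 2058 has 30 days -> back to October 31, 2058 -> 130 left
October 2058 has 31 days -> back to September 30, 2058 -> 99 left
September 2058 has 30 days -> back to August 31, 2058 -> 69 left
August 2058 has 31 days -> back to July 31, 2058 -> 38 left
July 2058 has 31 days -> back to June 30, 2058 -> 7 left
June 2058: 30 - 7 = 23 -> lands on June 23

Result: 2058-06-23


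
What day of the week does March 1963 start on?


Target: March 1, 1963
Anchor: Jan 1, 1963. With p = 1963 - 1 = 1962: (p + p//4 - p//100 + p//400) mod 7 = (1962 + 490 - 19 + 4) mod 7 = 2437 mod 7 = 1 -> Tuesday (Mon=0 ... Sun=6)
Days before March (Jan-Feb): 59 days
Weekday index = (1 + 59) mod 7 = 4

Friday


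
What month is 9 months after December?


December is month 12
12 + 9 = 21; wrap: 21 - 12 = 9

September


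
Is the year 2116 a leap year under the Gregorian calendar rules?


Gregorian leap year rule: divisible by 4, but not by 100, unless also by 400.
2116 is divisible by 4 but not 100 -> leap year

Yes


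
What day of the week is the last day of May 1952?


May 1952 has 31 days
Anchor: Jan 1, 1952. With p = 1952 - 1 = 1951: (p + p//4 - p//100 + p//400) mod 7 = (1951 + 487 - 19 + 4) mod 7 = 2423 mod 7 = 1 -> Tuesday (Mon=0 ... Sun=6)
Days before May (Jan-Apr): 121; May 1 index = (1 + 121) mod 7 = 3 -> Thursday
Last day offset: 31 - 1 = 30 days
Weekday index = (3 + 30) mod 7 = 5

Saturday, May 31


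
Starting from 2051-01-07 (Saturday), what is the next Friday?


Current: Saturday
Target: Friday
Days ahead: 6

Next Friday: 2051-01-13


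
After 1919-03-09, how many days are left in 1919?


Day of year: 68 of 365
Remaining = 365 - 68

297 days


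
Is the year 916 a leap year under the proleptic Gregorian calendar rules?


Gregorian leap year rule: divisible by 4, but not by 100, unless also by 400.
916 is divisible by 4 but not 100 -> leap year

Yes


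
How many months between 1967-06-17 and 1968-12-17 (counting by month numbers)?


From June 1967 to December 1968
1 year * 12 = 12 months, plus 6 months = 18

18 months


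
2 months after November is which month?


November is month 11
11 + 2 = 13; wrap: 13 - 12 = 1

January


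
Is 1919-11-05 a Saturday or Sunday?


Anchor: Jan 1, 1919. With p = 1919 - 1 = 1918: (p + p//4 - p//100 + p//400) mod 7 = (1918 + 479 - 19 + 4) mod 7 = 2382 mod 7 = 2 -> Wednesday (Mon=0 ... Sun=6)
Day of year: 309; offset = 308
Weekday index = (2 + 308) mod 7 = 2 -> Wednesday
Weekend days: Saturday, Sunday

No


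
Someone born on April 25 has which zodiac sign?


Date: April 25
Conventional tropical zodiac dates: Taurus from April 20 onward; Gemini starts May 21
April 25 falls within the Taurus range

Taurus


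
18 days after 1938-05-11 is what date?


Start: 1938-05-11, add 18 days
May 1938 has 31 days; 11 + 18 = 29 stays within May

Result: 1938-05-29


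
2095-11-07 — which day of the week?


Date: November 7, 2095
Anchor: Jan 1, 2095. With p = 2095 - 1 = 2094: (p + p//4 - p//100 + p//400) mod 7 = (2094 + 523 - 20 + 5) mod 7 = 2602 mod 7 = 5 -> Saturday (Mon=0 ... Sun=6)
Days before November (Jan-Oct): 304; offset = 304 + 7 - 1 = 310
Weekday index = (5 + 310) mod 7 = 0

Day of the week: Monday


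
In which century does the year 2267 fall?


Century = (year - 1) // 100 + 1
= (2267 - 1) // 100 + 1
= 2266 // 100 + 1
= 22 + 1

23rd century


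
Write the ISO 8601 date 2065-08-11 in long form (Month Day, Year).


ISO 2065-08-11 parses as year=2065, month=08, day=11
Month 8 -> August

August 11, 2065


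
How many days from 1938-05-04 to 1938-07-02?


From 1938-05-04 to 1938-07-02
1938-05-04: days before May = 31 + 28 + 31 + 30 = 120 (1938 is not a leap year); day of year = 120 + 4 = 124
1938-07-02: days before July = 31 + 28 + 31 + 30 + 31 + 30 = 181 (1938 is not a leap year); day of year = 181 + 2 = 183
Same year: 183 - 124 = 59

59 days


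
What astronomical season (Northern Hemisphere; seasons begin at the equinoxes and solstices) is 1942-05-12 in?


Date: May 12
Astronomical Spring (approx.; exact equinox/solstice day varies by year): March 20 to June 20
May 12 falls within the Spring window

Spring


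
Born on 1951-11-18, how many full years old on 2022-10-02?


Birth: 1951-11-18
Reference: 2022-10-02
Year difference: 2022 - 1951 = 71
Birthday not yet reached in 2022, subtract 1

70 years old


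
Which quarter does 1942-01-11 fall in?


Month: January (month 1)
Q1: Jan-Mar, Q2: Apr-Jun, Q3: Jul-Sep, Q4: Oct-Dec

Q1


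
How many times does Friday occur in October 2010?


October 2010 has 31 days
Anchor: Jan 1, 2010. With p = 2010 - 1 = 2009: (p + p//4 - p//100 + p//400) mod 7 = (2009 + 502 - 20 + 5) mod 7 = 2496 mod 7 = 4 -> Friday (Mon=0 ... Sun=6)
Days before October (Jan-Sep): 273; October 1 index = (4 + 273) mod 7 = 4 -> Friday
First Friday is October 1
Fridays: 1, 8, 15, 22, 29

5 Fridays


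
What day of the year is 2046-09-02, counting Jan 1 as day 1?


Date: September 2, 2046
Days in months 1 through 8: 243
Plus 2 days in September

Day of year: 245


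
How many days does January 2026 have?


January 2026

31 days


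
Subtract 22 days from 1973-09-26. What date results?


Start: 1973-09-26, subtract 22 days
26 - 22 = 4 stays within September 1973

Result: 1973-09-04


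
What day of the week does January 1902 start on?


Target: January 1, 1902
Anchor: Jan 1, 1902. With p = 1902 - 1 = 1901: (p + p//4 - p//100 + p//400) mod 7 = (1901 + 475 - 19 + 4) mod 7 = 2361 mod 7 = 2 -> Wednesday (Mon=0 ... Sun=6)
Offset from anchor: 0 days
Weekday index = (2 + 0) mod 7 = 2

Wednesday


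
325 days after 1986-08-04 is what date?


Start: 1986-08-04, add 325 days
August 1986 has 31 days: 31 - 4 = 27 days to August 31 -> 298 left
September 1986 has 30 days -> 268 left
October 1986 has 31 days -> 237 left
November 1986 has 30 days -> 207 left
December 1986 has 31 days -> 176 left
January 1987 has 31 days -> 145 left
February 1987 has 28 days -> 117 left
March 1987 has 31 days -> 86 left
April 1987 has 30 days -> 56 left
May 1987 has 31 days -> 25 left
June 1987: 25 <= 30 -> lands on June 25

Result: 1987-06-25


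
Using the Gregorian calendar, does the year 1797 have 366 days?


Gregorian leap year rule: divisible by 4, but not by 100, unless also by 400.
1797 is not divisible by 4 -> not a leap year

No


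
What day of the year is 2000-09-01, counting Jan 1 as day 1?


Date: September 1, 2000
Days in months 1 through 8: 244
Plus 1 days in September

Day of year: 245


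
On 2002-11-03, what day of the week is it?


Date: November 3, 2002
Anchor: Jan 1, 2002. With p = 2002 - 1 = 2001: (p + p//4 - p//100 + p//400) mod 7 = (2001 + 500 - 20 + 5) mod 7 = 2486 mod 7 = 1 -> Tuesday (Mon=0 ... Sun=6)
Days before November (Jan-Oct): 304; offset = 304 + 3 - 1 = 306
Weekday index = (1 + 306) mod 7 = 6

Day of the week: Sunday


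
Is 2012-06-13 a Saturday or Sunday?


Anchor: Jan 1, 2012. With p = 2012 - 1 = 2011: (p + p//4 - p//100 + p//400) mod 7 = (2011 + 502 - 20 + 5) mod 7 = 2498 mod 7 = 6 -> Sunday (Mon=0 ... Sun=6)
Day of year: 165; offset = 164
Weekday index = (6 + 164) mod 7 = 2 -> Wednesday
Weekend days: Saturday, Sunday

No


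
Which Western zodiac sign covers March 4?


Date: March 4
Conventional tropical zodiac dates: Pisces from February 19 onward; Aries starts March 21
March 4 falls within the Pisces range

Pisces


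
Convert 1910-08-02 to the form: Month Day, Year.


ISO 1910-08-02 parses as year=1910, month=08, day=02
Month 8 -> August

August 2, 1910


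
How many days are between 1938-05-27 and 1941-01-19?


From 1938-05-27 to 1941-01-19
1938-05-27: days before May = 31 + 28 + 31 + 30 = 120 (1938 is not a leap year); day of year = 120 + 27 = 147
1941-01-19: day of year = 19
Rest of 1938: 365 - 147 = 218
Full years 1939 (365), 1940 (366): 731
Total = 218 + 731 + 19 = 968

968 days


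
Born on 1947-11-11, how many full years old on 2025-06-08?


Birth: 1947-11-11
Reference: 2025-06-08
Year difference: 2025 - 1947 = 78
Birthday not yet reached in 2025, subtract 1

77 years old


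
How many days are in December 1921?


December 1921

31 days


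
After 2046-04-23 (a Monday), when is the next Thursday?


Current: Monday
Target: Thursday
Days ahead: 3

Next Thursday: 2046-04-26


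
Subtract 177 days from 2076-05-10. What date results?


Start: 2076-05-10, subtract 177 days
Back 10 days from May 10 reaches April 30, 2076 -> 167 left
April 2076 has 30 days -> back to March 31, 2076 -> 137 left
March 2076 has 31 days -> back to February 29, 2076 -> 106 left
February 2076 has 29 days -> back to January 31, 2076 -> 77 left
January 2076 has 31 days -> back to December 31, 2075 -> 46 left
December 2075 has 31 days -> back to November 30, 2075 -> 15 left
November 2075: 30 - 15 = 15 -> lands on November 15

Result: 2075-11-15


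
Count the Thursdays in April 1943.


April 1943 has 30 days
Anchor: Jan 1, 1943. With p = 1943 - 1 = 1942: (p + p//4 - p//100 + p//400) mod 7 = (1942 + 485 - 19 + 4) mod 7 = 2412 mod 7 = 4 -> Friday (Mon=0 ... Sun=6)
Days before April (Jan-Mar): 90; April 1 index = (4 + 90) mod 7 = 3 -> Thursday
First Thursday is April 1
Thursdays: 1, 8, 15, 22, 29

5 Thursdays


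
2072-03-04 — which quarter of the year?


Month: March (month 3)
Q1: Jan-Mar, Q2: Apr-Jun, Q3: Jul-Sep, Q4: Oct-Dec

Q1


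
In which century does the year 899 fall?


Century = (year - 1) // 100 + 1
= (899 - 1) // 100 + 1
= 898 // 100 + 1
= 8 + 1

9th century


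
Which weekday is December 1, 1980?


Target: December 1, 1980
Anchor: Jan 1, 1980. With p = 1980 - 1 = 1979: (p + p//4 - p//100 + p//400) mod 7 = (1979 + 494 - 19 + 4) mod 7 = 2458 mod 7 = 1 -> Tuesday (Mon=0 ... Sun=6)
Days before December (Jan-Nov): 335 days
Weekday index = (1 + 335) mod 7 = 0

Monday


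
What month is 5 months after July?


July is month 7
7 + 5 = 12

December


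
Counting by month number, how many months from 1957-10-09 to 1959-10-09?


From October 1957 to October 1959
2 years * 12 = 24 months = 24

24 months


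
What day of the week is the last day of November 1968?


November 1968 has 30 days
Anchor: Jan 1, 1968. With p = 1968 - 1 = 1967: (p + p//4 - p//100 + p//400) mod 7 = (1967 + 491 - 19 + 4) mod 7 = 2443 mod 7 = 0 -> Monday (Mon=0 ... Sun=6)
Days before November (Jan-Oct): 305; November 1 index = (0 + 305) mod 7 = 4 -> Friday
Last day offset: 30 - 1 = 29 days
Weekday index = (4 + 29) mod 7 = 5

Saturday, November 30


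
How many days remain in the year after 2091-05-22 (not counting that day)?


Day of year: 142 of 365
Remaining = 365 - 142

223 days


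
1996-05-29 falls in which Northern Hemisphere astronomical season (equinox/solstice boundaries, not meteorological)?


Date: May 29
Astronomical Spring (approx.; exact equinox/solstice day varies by year): March 20 to June 20
May 29 falls within the Spring window

Spring


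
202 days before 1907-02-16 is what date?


Start: 1907-02-16, subtract 202 days
Back 16 days from February 16 reaches January 31, 1907 -> 186 left
January 1907 has 31 days -> back to December 31, 1906 -> 155 left
December 1906 has 31 days -> back to November 30, 1906 -> 124 left
November 1906 has 30 days -> back to October 31, 1906 -> 94 left
October 1906 has 31 days -> back to September 30, 1906 -> 63 left
September 1906 has 30 days -> back to August 31, 1906 -> 33 left
August 1906 has 31 days -> back to July 31, 1906 -> 2 left
July 1906: 31 - 2 = 29 -> lands on July 29

Result: 1906-07-29


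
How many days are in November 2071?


November 2071

30 days


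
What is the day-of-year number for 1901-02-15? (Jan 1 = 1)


Date: February 15, 1901
Days in months 1 through 1: 31
Plus 15 days in February

Day of year: 46


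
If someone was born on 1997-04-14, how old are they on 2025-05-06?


Birth: 1997-04-14
Reference: 2025-05-06
Year difference: 2025 - 1997 = 28

28 years old


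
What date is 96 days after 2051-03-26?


Start: 2051-03-26, add 96 days
March 2051 has 31 days: 31 - 26 = 5 days to March 31 -> 91 left
April 2051 has 30 days -> 61 left
May 2051 has 31 days -> 30 left
June 2051: 30 <= 30 -> lands on June 30

Result: 2051-06-30


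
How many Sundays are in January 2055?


January 2055 has 31 days
Anchor: Jan 1, 2055. With p = 2055 - 1 = 2054: (p + p//4 - p//100 + p//400) mod 7 = (2054 + 513 - 20 + 5) mod 7 = 2552 mod 7 = 4 -> Friday (Mon=0 ... Sun=6)
January 1 is the anchor itself -> Friday
First Sunday is January 3
Sundays: 3, 10, 17, 24, 31

5 Sundays


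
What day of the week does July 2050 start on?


Target: July 1, 2050
Anchor: Jan 1, 2050. With p = 2050 - 1 = 2049: (p + p//4 - p//100 + p//400) mod 7 = (2049 + 512 - 20 + 5) mod 7 = 2546 mod 7 = 5 -> Saturday (Mon=0 ... Sun=6)
Days before July (Jan-Jun): 181 days
Weekday index = (5 + 181) mod 7 = 4

Friday


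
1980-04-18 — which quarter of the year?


Month: April (month 4)
Q1: Jan-Mar, Q2: Apr-Jun, Q3: Jul-Sep, Q4: Oct-Dec

Q2


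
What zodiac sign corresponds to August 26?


Date: August 26
Conventional tropical zodiac dates: Virgo from August 23 onward; Libra starts September 23
August 26 falls within the Virgo range

Virgo


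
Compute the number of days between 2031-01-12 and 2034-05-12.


From 2031-01-12 to 2034-05-12
2031-01-12: day of year = 12
2034-05-12: days before May = 31 + 28 + 31 + 30 = 120 (2034 is not a leap year); day of year = 120 + 12 = 132
Rest of 2031: 365 - 12 = 353
Full years 2032 (366), 2033 (365): 731
Total = 353 + 731 + 132 = 1216

1216 days


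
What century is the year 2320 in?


Century = (year - 1) // 100 + 1
= (2320 - 1) // 100 + 1
= 2319 // 100 + 1
= 23 + 1

24th century


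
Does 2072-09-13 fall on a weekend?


Anchor: Jan 1, 2072. With p = 2072 - 1 = 2071: (p + p//4 - p//100 + p//400) mod 7 = (2071 + 517 - 20 + 5) mod 7 = 2573 mod 7 = 4 -> Friday (Mon=0 ... Sun=6)
Day of year: 257; offset = 256
Weekday index = (4 + 256) mod 7 = 1 -> Tuesday
Weekend days: Saturday, Sunday

No


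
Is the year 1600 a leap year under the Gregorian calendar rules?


Gregorian leap year rule: divisible by 4, but not by 100, unless also by 400.
1600 is divisible by 400 -> leap year

Yes


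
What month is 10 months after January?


January is month 1
1 + 10 = 11

November


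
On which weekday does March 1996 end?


March 1996 has 31 days
Anchor: Jan 1, 1996. With p = 1996 - 1 = 1995: (p + p//4 - p//100 + p//400) mod 7 = (1995 + 498 - 19 + 4) mod 7 = 2478 mod 7 = 0 -> Monday (Mon=0 ... Sun=6)
Days before March (Jan-Feb): 60; March 1 index = (0 + 60) mod 7 = 4 -> Friday
Last day offset: 31 - 1 = 30 days
Weekday index = (4 + 30) mod 7 = 6

Sunday, March 31


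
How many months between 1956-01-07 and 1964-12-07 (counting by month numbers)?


From January 1956 to December 1964
8 years * 12 = 96 months, plus 11 months = 107

107 months


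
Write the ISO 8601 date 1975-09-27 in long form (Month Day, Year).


ISO 1975-09-27 parses as year=1975, month=09, day=27
Month 9 -> September

September 27, 1975


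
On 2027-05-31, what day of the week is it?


Date: May 31, 2027
Anchor: Jan 1, 2027. With p = 2027 - 1 = 2026: (p + p//4 - p//100 + p//400) mod 7 = (2026 + 506 - 20 + 5) mod 7 = 2517 mod 7 = 4 -> Friday (Mon=0 ... Sun=6)
Days before May (Jan-Apr): 120; offset = 120 + 31 - 1 = 150
Weekday index = (4 + 150) mod 7 = 0

Day of the week: Monday


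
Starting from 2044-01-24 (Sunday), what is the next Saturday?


Current: Sunday
Target: Saturday
Days ahead: 6

Next Saturday: 2044-01-30


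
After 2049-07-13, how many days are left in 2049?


Day of year: 194 of 365
Remaining = 365 - 194

171 days


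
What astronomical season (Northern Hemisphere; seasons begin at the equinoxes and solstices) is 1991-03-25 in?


Date: March 25
Astronomical Spring (approx.; exact equinox/solstice day varies by year): March 20 to June 20
March 25 falls within the Spring window

Spring


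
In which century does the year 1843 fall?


Century = (year - 1) // 100 + 1
= (1843 - 1) // 100 + 1
= 1842 // 100 + 1
= 18 + 1

19th century


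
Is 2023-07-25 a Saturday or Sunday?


Anchor: Jan 1, 2023. With p = 2023 - 1 = 2022: (p + p//4 - p//100 + p//400) mod 7 = (2022 + 505 - 20 + 5) mod 7 = 2512 mod 7 = 6 -> Sunday (Mon=0 ... Sun=6)
Day of year: 206; offset = 205
Weekday index = (6 + 205) mod 7 = 1 -> Tuesday
Weekend days: Saturday, Sunday

No


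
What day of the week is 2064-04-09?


Date: April 9, 2064
Anchor: Jan 1, 2064. With p = 2064 - 1 = 2063: (p + p//4 - p//100 + p//400) mod 7 = (2063 + 515 - 20 + 5) mod 7 = 2563 mod 7 = 1 -> Tuesday (Mon=0 ... Sun=6)
Days before April (Jan-Mar): 91; offset = 91 + 9 - 1 = 99
Weekday index = (1 + 99) mod 7 = 2

Day of the week: Wednesday


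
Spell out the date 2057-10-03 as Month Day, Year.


ISO 2057-10-03 parses as year=2057, month=10, day=03
Month 10 -> October

October 3, 2057
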